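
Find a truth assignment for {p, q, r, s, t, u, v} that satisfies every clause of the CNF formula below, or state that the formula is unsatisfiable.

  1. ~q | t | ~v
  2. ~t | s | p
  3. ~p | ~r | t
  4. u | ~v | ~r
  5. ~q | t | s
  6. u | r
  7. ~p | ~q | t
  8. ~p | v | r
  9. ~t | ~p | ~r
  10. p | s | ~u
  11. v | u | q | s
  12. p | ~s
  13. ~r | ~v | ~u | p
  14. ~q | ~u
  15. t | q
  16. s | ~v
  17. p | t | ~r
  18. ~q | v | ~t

p ↦ 1, q ↦ 0, r ↦ 0, s ↦ 1, t ↦ 1, u ↦ 1, v ↦ 1

Try u = 1.
Unit clause (~q) forces q = 0.
Unit clause (t) forces t = 1.
Try s = 1.
Unit clause (p) forces p = 1.
Unit clause (~r) forces r = 0.
Unit clause (v) forces v = 1.
This assignment satisfies each clause.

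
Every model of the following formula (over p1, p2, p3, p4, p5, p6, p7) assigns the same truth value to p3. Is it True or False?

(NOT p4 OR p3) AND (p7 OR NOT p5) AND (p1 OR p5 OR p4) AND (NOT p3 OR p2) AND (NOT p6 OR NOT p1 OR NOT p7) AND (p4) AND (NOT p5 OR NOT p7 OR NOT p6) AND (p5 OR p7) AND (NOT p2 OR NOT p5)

Suppose p3 = false.
(NOT p4) alone gives p4 = false.
But (p4) is also a unit clause — contradiction.
So every satisfying assignment has p3 = True.

True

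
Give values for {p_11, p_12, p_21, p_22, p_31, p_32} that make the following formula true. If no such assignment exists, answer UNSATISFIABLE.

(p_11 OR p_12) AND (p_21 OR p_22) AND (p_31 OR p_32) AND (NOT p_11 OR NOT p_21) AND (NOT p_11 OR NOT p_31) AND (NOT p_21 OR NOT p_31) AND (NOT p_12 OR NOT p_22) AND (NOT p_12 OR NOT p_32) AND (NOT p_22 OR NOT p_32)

UNSATISFIABLE

Branch on p_11: set p_11 = true.
(NOT p_21) alone gives p_21 = false.
(p_22) alone gives p_22 = true.
(NOT p_31) alone gives p_31 = false.
(p_32) alone gives p_32 = true.
That conflicts with the unit clause (NOT p_32).
Backtrack on p_11: now try p_11 = false.
(p_12) alone gives p_12 = true.
(NOT p_22) alone gives p_22 = false.
(p_21) alone gives p_21 = true.
(NOT p_31) alone gives p_31 = false.
(p_32) alone gives p_32 = true.
That conflicts with the unit clause (NOT p_32).
Either choice for p_11 ends in contradiction.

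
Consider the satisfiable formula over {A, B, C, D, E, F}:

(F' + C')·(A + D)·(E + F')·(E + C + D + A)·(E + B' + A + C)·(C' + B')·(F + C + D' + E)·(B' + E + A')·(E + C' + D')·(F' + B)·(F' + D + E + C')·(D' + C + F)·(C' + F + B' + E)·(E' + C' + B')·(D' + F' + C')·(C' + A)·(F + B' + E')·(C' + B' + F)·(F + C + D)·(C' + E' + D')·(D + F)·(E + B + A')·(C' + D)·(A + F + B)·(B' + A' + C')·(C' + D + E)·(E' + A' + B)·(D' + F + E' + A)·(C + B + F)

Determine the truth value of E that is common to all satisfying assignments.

Suppose E = 0.
The clause (F') is unit, so F = 0.
The clause (D) is unit, so D = 1.
The clause (C) is unit, so C = 1.
That conflicts with the unit clause (C').
So every satisfying assignment has E = True.

True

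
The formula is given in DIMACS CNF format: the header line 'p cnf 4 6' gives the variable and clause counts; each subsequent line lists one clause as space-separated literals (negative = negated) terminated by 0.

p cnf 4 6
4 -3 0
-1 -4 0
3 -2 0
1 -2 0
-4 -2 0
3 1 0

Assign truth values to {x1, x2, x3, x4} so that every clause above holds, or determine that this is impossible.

Branch on x4: set x4 = True.
Unit clause (¬x1) forces x1 = False.
Unit clause (¬x2) forces x2 = False.
Unit clause (x3) forces x3 = True.
Every clause now holds.

x1 ↦ False, x2 ↦ False, x3 ↦ True, x4 ↦ True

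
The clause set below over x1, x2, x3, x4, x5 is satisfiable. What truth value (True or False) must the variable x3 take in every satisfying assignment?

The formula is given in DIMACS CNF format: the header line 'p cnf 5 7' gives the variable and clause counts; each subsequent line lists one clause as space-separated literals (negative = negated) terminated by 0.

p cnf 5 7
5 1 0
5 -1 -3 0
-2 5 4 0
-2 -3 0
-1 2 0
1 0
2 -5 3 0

False

Suppose x3 = True.
(¬x2) alone gives x2 = False.
(¬x1) alone gives x1 = False.
That conflicts with the unit clause (x1).
So every satisfying assignment has x3 = False.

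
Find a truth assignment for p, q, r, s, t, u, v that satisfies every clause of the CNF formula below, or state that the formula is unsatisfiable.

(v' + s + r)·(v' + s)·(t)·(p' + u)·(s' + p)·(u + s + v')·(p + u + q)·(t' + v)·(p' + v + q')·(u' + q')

p: 1; q: 0; r: 0; s: 1; t: 1; u: 1; v: 1

Unit clause (t) forces t = 1.
Unit clause (v) forces v = 1.
Unit clause (s) forces s = 1.
Unit clause (p) forces p = 1.
Unit clause (u) forces u = 1.
Unit clause (q') forces q = 0.
No clause remains; r is free.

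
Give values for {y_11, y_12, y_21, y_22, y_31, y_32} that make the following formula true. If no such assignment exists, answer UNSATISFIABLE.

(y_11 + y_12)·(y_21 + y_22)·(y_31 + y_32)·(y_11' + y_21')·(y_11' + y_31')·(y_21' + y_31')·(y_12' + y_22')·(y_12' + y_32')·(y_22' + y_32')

Try y_11 = 1.
From the singleton clause (y_21'), y_21 = 0.
From the singleton clause (y_22), y_22 = 1.
From the singleton clause (y_31'), y_31 = 0.
From the singleton clause (y_32), y_32 = 1.
Now (y_32') is unsatisfied and unit — conflict.
Undo y_11 and try y_11 = 0.
From the singleton clause (y_12), y_12 = 1.
From the singleton clause (y_22'), y_22 = 0.
From the singleton clause (y_21), y_21 = 1.
From the singleton clause (y_31'), y_31 = 0.
From the singleton clause (y_32), y_32 = 1.
Now (y_32') is unsatisfied and unit — conflict.
Either choice for y_11 ends in contradiction.

UNSATISFIABLE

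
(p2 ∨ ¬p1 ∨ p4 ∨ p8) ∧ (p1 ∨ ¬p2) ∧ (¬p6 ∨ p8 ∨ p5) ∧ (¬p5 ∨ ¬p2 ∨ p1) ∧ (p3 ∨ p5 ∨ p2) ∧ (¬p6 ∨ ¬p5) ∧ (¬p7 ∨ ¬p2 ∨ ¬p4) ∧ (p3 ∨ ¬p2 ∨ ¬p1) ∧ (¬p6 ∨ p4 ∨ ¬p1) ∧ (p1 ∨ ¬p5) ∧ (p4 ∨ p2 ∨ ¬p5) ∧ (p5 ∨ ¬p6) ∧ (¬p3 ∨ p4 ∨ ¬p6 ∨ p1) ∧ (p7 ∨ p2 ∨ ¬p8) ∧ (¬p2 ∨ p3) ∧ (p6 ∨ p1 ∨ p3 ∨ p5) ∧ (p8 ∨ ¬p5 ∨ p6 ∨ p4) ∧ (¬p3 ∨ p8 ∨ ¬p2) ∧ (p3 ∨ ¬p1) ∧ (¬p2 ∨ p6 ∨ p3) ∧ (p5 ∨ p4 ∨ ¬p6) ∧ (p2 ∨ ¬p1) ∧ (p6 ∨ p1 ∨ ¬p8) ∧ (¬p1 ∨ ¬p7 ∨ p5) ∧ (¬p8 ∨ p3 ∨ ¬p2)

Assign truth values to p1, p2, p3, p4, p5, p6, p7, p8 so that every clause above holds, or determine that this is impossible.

p1: True, p2: True, p3: True, p4: False, p5: False, p6: False, p7: False, p8: True

Try p1 = True.
The clause (p3) is unit, so p3 = True.
The clause (p2) is unit, so p2 = True.
The clause (p8) is unit, so p8 = True.
Try p6 = False.
Try p7 = False.
Every clause is now satisfied; p4, p5 are unconstrained.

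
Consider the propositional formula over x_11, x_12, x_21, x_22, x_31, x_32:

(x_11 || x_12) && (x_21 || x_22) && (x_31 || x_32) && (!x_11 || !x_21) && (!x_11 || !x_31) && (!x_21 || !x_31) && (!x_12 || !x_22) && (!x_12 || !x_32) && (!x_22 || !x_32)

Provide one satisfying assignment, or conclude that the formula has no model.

Try x_11 = true.
Unit clause (!x_21) forces x_21 = false.
Unit clause (x_22) forces x_22 = true.
Unit clause (!x_31) forces x_31 = false.
Unit clause (x_32) forces x_32 = true.
But (!x_32) is also a unit clause — contradiction.
Undo x_11 and try x_11 = false.
Unit clause (x_12) forces x_12 = true.
Unit clause (!x_22) forces x_22 = false.
Unit clause (x_21) forces x_21 = true.
Unit clause (!x_31) forces x_31 = false.
Unit clause (x_32) forces x_32 = true.
But (!x_32) is also a unit clause — contradiction.
Both values of x_11 lead to a conflict.

UNSATISFIABLE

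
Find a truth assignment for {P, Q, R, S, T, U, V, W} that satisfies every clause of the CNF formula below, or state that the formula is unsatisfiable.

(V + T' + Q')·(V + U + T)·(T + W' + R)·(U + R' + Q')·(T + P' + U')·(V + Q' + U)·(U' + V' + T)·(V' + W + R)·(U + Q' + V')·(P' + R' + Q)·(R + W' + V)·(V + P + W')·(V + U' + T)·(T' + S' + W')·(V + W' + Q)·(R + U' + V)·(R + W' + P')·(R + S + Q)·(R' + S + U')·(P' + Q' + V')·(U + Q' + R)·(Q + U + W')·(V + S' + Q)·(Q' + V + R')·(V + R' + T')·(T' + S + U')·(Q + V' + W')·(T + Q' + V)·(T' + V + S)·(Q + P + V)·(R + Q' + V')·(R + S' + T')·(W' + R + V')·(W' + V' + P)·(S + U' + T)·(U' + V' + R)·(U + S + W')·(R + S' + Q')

P=0; Q=0; R=1; S=1; T=1; U=0; V=1; W=0

Branch on V: set V = 1.
Branch on U: set U = 0.
From the singleton clause (Q'), Q = 0.
From the singleton clause (W'), W = 0.
From the singleton clause (R), R = 1.
From the singleton clause (P'), P = 0.
No clause remains; S, T are free.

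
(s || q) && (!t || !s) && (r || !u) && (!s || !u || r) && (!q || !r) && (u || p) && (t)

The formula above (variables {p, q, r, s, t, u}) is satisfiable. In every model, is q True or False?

True

Suppose q = false.
Unit clause (s) forces s = true.
Unit clause (!t) forces t = false.
That conflicts with the unit clause (t).
So every satisfying assignment has q = True.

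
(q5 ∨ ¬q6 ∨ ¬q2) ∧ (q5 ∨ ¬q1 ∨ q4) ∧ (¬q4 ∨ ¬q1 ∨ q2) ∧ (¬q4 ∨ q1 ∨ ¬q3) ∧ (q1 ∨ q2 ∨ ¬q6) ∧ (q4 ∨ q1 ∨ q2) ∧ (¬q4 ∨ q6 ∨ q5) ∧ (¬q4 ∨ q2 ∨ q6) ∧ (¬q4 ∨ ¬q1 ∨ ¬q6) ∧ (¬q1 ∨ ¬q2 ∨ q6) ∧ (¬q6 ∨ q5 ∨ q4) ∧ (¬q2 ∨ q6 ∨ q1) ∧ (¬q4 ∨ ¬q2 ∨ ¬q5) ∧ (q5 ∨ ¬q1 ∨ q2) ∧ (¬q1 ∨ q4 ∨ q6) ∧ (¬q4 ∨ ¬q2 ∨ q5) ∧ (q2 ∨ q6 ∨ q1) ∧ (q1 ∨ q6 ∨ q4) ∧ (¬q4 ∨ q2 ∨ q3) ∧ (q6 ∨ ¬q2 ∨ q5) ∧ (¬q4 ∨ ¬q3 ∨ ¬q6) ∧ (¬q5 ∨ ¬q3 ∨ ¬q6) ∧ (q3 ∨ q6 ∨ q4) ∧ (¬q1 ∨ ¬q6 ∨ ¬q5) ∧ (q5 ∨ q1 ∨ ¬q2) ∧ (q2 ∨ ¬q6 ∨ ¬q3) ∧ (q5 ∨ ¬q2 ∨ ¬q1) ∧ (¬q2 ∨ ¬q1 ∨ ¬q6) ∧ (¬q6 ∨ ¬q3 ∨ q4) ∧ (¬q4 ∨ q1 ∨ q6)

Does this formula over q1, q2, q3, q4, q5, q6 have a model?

Yes, satisfiable

Case q5 = True:
Case q4 = False:
Case q1 = False:
From the singleton clause (q2), q2 = True.
From the singleton clause (q6), q6 = True.
From the singleton clause (¬q3), q3 = False.
All clauses are satisfied.
A satisfying assignment: q1 ↦ False; q2 ↦ True; q3 ↦ False; q4 ↦ False; q5 ↦ True; q6 ↦ True.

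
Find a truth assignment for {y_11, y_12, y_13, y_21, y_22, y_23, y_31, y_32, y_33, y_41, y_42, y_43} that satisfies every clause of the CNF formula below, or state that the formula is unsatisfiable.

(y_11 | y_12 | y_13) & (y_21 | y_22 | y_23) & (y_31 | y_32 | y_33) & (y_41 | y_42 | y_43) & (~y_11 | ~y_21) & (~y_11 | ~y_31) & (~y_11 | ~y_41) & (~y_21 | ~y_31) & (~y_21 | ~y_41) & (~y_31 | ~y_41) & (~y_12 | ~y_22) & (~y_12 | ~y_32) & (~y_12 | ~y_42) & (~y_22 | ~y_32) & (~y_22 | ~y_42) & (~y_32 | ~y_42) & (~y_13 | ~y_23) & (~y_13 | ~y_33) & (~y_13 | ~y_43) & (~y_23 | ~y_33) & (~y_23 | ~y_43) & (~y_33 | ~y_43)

UNSATISFIABLE

Try y_11 = 0.
Try y_12 = 1.
(~y_22) alone gives y_22 = 0.
(~y_32) alone gives y_32 = 0.
(~y_42) alone gives y_42 = 0.
Try y_21 = 1.
(~y_31) alone gives y_31 = 0.
(y_33) alone gives y_33 = 1.
(~y_41) alone gives y_41 = 0.
(y_43) alone gives y_43 = 1.
Now (~y_43) is unsatisfied and unit — conflict.
So y_21 must be the other value — set y_21 = 0.
(y_23) alone gives y_23 = 1.
(~y_13) alone gives y_13 = 0.
(~y_33) alone gives y_33 = 0.
(y_31) alone gives y_31 = 1.
(~y_41) alone gives y_41 = 0.
(y_43) alone gives y_43 = 1.
Now (~y_43) is unsatisfied and unit — conflict.
Both values of y_21 lead to a conflict.
So y_12 must be the other value — set y_12 = 0.
(y_13) alone gives y_13 = 1.
(~y_23) alone gives y_23 = 0.
(~y_33) alone gives y_33 = 0.
(~y_43) alone gives y_43 = 0.
Try y_21 = 1.
(~y_31) alone gives y_31 = 0.
(y_32) alone gives y_32 = 1.
(~y_41) alone gives y_41 = 0.
(y_42) alone gives y_42 = 1.
Now (~y_42) is unsatisfied and unit — conflict.
So y_21 must be the other value — set y_21 = 0.
(y_22) alone gives y_22 = 1.
(~y_32) alone gives y_32 = 0.
(y_31) alone gives y_31 = 1.
(~y_41) alone gives y_41 = 0.
(y_42) alone gives y_42 = 1.
Now (~y_42) is unsatisfied and unit — conflict.
Both values of y_21 lead to a conflict.
Both values of y_12 lead to a conflict.
So y_11 must be the other value — set y_11 = 1.
(~y_21) alone gives y_21 = 0.
(~y_31) alone gives y_31 = 0.
(~y_41) alone gives y_41 = 0.
Try y_22 = 1.
(~y_12) alone gives y_12 = 0.
(~y_32) alone gives y_32 = 0.
(y_33) alone gives y_33 = 1.
(~y_42) alone gives y_42 = 0.
(y_43) alone gives y_43 = 1.
Now (~y_43) is unsatisfied and unit — conflict.
So y_22 must be the other value — set y_22 = 0.
(y_23) alone gives y_23 = 1.
(~y_13) alone gives y_13 = 0.
(~y_33) alone gives y_33 = 0.
(y_32) alone gives y_32 = 1.
(~y_12) alone gives y_12 = 0.
(~y_42) alone gives y_42 = 0.
(y_43) alone gives y_43 = 1.
Now (~y_43) is unsatisfied and unit — conflict.
Both values of y_22 lead to a conflict.
Both values of y_11 lead to a conflict.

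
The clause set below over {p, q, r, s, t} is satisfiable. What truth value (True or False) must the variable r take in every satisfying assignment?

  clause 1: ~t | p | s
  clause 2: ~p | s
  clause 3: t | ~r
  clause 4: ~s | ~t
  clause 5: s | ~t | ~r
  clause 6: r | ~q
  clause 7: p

Suppose r = 1.
Unit clause (t) forces t = 1.
Unit clause (~s) forces s = 0.
That conflicts with the unit clause (s).
So every satisfying assignment has r = False.

False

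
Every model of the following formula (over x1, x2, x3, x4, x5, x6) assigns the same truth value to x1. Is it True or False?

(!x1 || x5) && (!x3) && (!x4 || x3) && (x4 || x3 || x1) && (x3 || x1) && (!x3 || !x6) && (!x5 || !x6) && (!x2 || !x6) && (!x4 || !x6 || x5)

True

Suppose x1 = false.
The clause (!x3) is unit, so x3 = false.
Now (x3) is unsatisfied and unit — conflict.
So every satisfying assignment has x1 = True.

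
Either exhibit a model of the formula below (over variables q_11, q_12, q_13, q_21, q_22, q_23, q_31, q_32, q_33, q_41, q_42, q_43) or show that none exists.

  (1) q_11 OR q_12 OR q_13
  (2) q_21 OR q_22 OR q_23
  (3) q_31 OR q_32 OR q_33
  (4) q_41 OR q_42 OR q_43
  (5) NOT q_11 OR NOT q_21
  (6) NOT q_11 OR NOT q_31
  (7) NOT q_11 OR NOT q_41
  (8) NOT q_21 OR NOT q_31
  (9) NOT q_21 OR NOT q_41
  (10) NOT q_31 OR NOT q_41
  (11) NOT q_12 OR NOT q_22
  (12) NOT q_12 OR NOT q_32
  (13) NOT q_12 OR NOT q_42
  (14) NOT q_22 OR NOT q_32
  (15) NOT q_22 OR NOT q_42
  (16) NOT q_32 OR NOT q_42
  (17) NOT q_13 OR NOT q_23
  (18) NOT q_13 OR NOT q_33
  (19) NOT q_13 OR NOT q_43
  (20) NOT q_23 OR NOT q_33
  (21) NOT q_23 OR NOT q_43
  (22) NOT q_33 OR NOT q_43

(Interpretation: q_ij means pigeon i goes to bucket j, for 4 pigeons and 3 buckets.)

Suppose q_11 = false.
Suppose q_12 = true.
From the singleton clause (NOT q_22), q_22 = false.
From the singleton clause (NOT q_32), q_32 = false.
From the singleton clause (NOT q_42), q_42 = false.
Suppose q_21 = true.
From the singleton clause (NOT q_31), q_31 = false.
From the singleton clause (q_33), q_33 = true.
From the singleton clause (NOT q_41), q_41 = false.
From the singleton clause (q_43), q_43 = true.
But (NOT q_43) is also a unit clause — contradiction.
So q_21 must be the other value — set q_21 = false.
From the singleton clause (q_23), q_23 = true.
From the singleton clause (NOT q_13), q_13 = false.
From the singleton clause (NOT q_33), q_33 = false.
From the singleton clause (q_31), q_31 = true.
From the singleton clause (NOT q_41), q_41 = false.
From the singleton clause (q_43), q_43 = true.
But (NOT q_43) is also a unit clause — contradiction.
Both values of q_21 lead to a conflict.
So q_12 must be the other value — set q_12 = false.
From the singleton clause (q_13), q_13 = true.
From the singleton clause (NOT q_23), q_23 = false.
From the singleton clause (NOT q_33), q_33 = false.
From the singleton clause (NOT q_43), q_43 = false.
Suppose q_21 = true.
From the singleton clause (NOT q_31), q_31 = false.
From the singleton clause (q_32), q_32 = true.
From the singleton clause (NOT q_41), q_41 = false.
From the singleton clause (q_42), q_42 = true.
But (NOT q_42) is also a unit clause — contradiction.
So q_21 must be the other value — set q_21 = false.
From the singleton clause (q_22), q_22 = true.
From the singleton clause (NOT q_32), q_32 = false.
From the singleton clause (q_31), q_31 = true.
From the singleton clause (NOT q_41), q_41 = false.
From the singleton clause (q_42), q_42 = true.
But (NOT q_42) is also a unit clause — contradiction.
Both values of q_21 lead to a conflict.
Both values of q_12 lead to a conflict.
So q_11 must be the other value — set q_11 = true.
From the singleton clause (NOT q_21), q_21 = false.
From the singleton clause (NOT q_31), q_31 = false.
From the singleton clause (NOT q_41), q_41 = false.
Suppose q_22 = true.
From the singleton clause (NOT q_12), q_12 = false.
From the singleton clause (NOT q_32), q_32 = false.
From the singleton clause (q_33), q_33 = true.
From the singleton clause (NOT q_42), q_42 = false.
From the singleton clause (q_43), q_43 = true.
But (NOT q_43) is also a unit clause — contradiction.
So q_22 must be the other value — set q_22 = false.
From the singleton clause (q_23), q_23 = true.
From the singleton clause (NOT q_13), q_13 = false.
From the singleton clause (NOT q_33), q_33 = false.
From the singleton clause (q_32), q_32 = true.
From the singleton clause (NOT q_12), q_12 = false.
From the singleton clause (NOT q_42), q_42 = false.
From the singleton clause (q_43), q_43 = true.
But (NOT q_43) is also a unit clause — contradiction.
Both values of q_22 lead to a conflict.
Both values of q_11 lead to a conflict.

UNSATISFIABLE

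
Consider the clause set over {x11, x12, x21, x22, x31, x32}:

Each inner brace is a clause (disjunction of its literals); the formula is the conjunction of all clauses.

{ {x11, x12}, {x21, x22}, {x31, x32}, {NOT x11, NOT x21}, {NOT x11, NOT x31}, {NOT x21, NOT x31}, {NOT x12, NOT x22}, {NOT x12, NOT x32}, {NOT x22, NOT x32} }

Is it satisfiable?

Try x11 = true.
Unit clause (NOT x21) forces x21 = false.
Unit clause (x22) forces x22 = true.
Unit clause (NOT x31) forces x31 = false.
Unit clause (x32) forces x32 = true.
Now (NOT x32) is unsatisfied and unit — conflict.
That branch fails; take x11 = false instead.
Unit clause (x12) forces x12 = true.
Unit clause (NOT x22) forces x22 = false.
Unit clause (x21) forces x21 = true.
Unit clause (NOT x31) forces x31 = false.
Unit clause (x32) forces x32 = true.
Now (NOT x32) is unsatisfied and unit — conflict.
Both values of x11 lead to a conflict.
No assignment satisfies every clause.

No, unsatisfiable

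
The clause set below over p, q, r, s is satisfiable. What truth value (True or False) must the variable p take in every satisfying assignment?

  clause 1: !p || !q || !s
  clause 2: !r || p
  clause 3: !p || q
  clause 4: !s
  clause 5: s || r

Suppose p = false.
Unit clause (!r) forces r = false.
Unit clause (!s) forces s = false.
That conflicts with the unit clause (s).
So every satisfying assignment has p = True.

True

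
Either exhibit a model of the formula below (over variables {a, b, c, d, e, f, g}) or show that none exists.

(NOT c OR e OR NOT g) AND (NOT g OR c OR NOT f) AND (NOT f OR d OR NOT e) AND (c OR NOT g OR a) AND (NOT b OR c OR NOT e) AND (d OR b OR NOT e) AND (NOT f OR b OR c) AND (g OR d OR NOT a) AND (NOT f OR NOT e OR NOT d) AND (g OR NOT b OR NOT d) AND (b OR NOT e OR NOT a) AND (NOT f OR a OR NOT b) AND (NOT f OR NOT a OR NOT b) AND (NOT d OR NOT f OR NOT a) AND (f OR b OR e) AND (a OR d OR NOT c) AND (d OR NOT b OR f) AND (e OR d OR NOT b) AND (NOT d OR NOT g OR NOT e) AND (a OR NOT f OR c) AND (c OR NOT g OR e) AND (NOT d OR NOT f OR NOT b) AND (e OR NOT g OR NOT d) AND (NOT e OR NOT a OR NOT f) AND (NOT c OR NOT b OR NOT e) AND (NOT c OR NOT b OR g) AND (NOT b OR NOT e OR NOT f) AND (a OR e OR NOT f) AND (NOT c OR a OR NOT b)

Case c = false:
Case g = false:
Case b = false:
The clause (NOT f) is unit, so f = false.
The clause (e) is unit, so e = true.
The clause (d) is unit, so d = true.
The clause (NOT a) is unit, so a = false.
Every clause now holds.

a=false,  b=false,  c=false,  d=true,  e=true,  f=false,  g=false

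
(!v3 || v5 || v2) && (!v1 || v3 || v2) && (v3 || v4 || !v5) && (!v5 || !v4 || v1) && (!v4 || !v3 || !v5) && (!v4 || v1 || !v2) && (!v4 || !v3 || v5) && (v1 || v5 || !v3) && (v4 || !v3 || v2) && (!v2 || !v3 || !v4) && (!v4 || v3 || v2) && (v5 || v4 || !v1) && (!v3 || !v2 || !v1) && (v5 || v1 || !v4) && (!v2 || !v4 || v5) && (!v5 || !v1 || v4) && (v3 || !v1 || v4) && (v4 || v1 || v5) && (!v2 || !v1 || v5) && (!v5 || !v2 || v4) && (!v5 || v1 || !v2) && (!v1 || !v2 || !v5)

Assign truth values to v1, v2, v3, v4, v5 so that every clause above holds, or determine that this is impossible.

UNSATISFIABLE

Case v3 = false:
Case v1 = false:
Case v4 = true:
Unit clause (!v5) forces v5 = false.
Now (v5) is unsatisfied and unit — conflict.
So v4 must be the other value — set v4 = false.
Unit clause (!v5) forces v5 = false.
Now (v5) is unsatisfied and unit — conflict.
Either choice for v4 ends in contradiction.
So v1 must be the other value — set v1 = true.
Unit clause (v2) forces v2 = true.
Unit clause (v4) forces v4 = true.
Unit clause (v5) forces v5 = true.
Now (!v5) is unsatisfied and unit — conflict.
Either choice for v1 ends in contradiction.
So v3 must be the other value — set v3 = true.
Case v5 = true:
Unit clause (!v4) forces v4 = false.
Unit clause (v2) forces v2 = true.
Now (!v2) is unsatisfied and unit — conflict.
So v5 must be the other value — set v5 = false.
Unit clause (v2) forces v2 = true.
Unit clause (!v4) forces v4 = false.
Unit clause (v1) forces v1 = true.
Now (!v1) is unsatisfied and unit — conflict.
Either choice for v5 ends in contradiction.
Either choice for v3 ends in contradiction.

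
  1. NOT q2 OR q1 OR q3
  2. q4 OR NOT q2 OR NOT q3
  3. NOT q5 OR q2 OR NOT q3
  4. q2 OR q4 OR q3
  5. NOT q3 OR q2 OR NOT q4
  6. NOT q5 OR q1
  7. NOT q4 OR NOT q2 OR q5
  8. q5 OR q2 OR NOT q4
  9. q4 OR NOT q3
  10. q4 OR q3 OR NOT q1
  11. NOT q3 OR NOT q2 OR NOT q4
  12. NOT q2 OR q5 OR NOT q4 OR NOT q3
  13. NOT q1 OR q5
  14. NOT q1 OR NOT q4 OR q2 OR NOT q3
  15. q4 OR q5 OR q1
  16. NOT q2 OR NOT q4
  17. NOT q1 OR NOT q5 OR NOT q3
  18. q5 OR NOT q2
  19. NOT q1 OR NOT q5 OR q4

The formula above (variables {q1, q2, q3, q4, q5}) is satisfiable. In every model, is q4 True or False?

Suppose q4 = false.
(NOT q3) alone gives q3 = false.
(q2) alone gives q2 = true.
(q1) alone gives q1 = true.
But (NOT q1) is also a unit clause — contradiction.
So every satisfying assignment has q4 = True.

True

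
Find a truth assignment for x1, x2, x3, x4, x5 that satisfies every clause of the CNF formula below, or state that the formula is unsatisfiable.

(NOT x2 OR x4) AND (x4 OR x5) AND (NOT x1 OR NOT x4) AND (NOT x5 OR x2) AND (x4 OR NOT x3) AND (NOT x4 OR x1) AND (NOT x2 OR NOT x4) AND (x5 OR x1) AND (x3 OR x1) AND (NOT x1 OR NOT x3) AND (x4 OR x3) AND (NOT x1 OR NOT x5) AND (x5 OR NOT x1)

UNSATISFIABLE

Suppose x2 = false.
The clause (NOT x5) is unit, so x5 = false.
The clause (x4) is unit, so x4 = true.
The clause (NOT x1) is unit, so x1 = false.
But (x1) is also a unit clause — contradiction.
Backtrack on x2: now try x2 = true.
The clause (x4) is unit, so x4 = true.
But (NOT x4) is also a unit clause — contradiction.
Neither x2 = true nor x2 = false works.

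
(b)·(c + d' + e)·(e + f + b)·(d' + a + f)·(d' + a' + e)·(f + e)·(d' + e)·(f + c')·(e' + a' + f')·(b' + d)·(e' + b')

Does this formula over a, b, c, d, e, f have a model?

Unsatisfiable

From the singleton clause (b), b = 1.
From the singleton clause (d), d = 1.
From the singleton clause (e), e = 1.
That conflicts with the unit clause (e').
No assignment satisfies every clause.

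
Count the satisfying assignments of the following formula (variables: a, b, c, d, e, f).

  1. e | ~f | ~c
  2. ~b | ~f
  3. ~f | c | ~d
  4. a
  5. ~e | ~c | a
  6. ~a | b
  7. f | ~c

There are 2^6 = 64 truth assignments over (a, b, c, d, e, f).
Split on c. With c = 1, the clauses containing c are satisfied and ~c drops from the rest; 0 of the 2^5 = 32 assignments to the other variables satisfy what remains.
With c = 0, by the same count on the reduced clause set, 4 assignments work.
(One model: a=T, b=T, c=F, d=F, e=F, f=F.)
Total: 0 + 4 = 4.

4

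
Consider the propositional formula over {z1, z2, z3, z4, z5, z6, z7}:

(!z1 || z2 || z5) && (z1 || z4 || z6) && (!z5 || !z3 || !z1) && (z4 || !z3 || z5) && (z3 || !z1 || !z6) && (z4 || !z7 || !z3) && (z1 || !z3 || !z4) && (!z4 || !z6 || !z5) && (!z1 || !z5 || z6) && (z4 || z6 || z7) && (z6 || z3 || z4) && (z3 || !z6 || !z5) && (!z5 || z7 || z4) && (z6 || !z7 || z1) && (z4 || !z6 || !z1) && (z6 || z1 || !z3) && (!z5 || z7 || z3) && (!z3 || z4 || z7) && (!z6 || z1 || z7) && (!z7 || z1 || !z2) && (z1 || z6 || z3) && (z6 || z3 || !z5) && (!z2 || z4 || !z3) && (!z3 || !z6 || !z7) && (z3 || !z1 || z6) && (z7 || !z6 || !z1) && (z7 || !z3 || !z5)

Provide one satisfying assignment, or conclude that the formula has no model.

Suppose z1 = false.
Suppose z4 = true.
The clause (!z3) is unit, so z3 = false.
The clause (z6) is unit, so z6 = true.
The clause (!z5) is unit, so z5 = false.
The clause (z7) is unit, so z7 = true.
The clause (!z2) is unit, so z2 = false.
Every clause now holds.

z1 ↦ false,  z2 ↦ false,  z3 ↦ false,  z4 ↦ true,  z5 ↦ false,  z6 ↦ true,  z7 ↦ true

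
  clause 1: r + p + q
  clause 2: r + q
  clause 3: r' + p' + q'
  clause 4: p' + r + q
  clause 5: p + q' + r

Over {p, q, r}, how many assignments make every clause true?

There are 2^3 = 8 truth assignments over (p, q, r).
Check each against the 5 clauses (columns in the order p, q, r):
  F F F  ✗ fails (r + p + q)
  F F T  ✓ satisfies all
  F T F  ✗ fails (p + q' + r)
  F T T  ✓ satisfies all
  T F F  ✗ fails (r + q)
  T F T  ✓ satisfies all
  T T F  ✓ satisfies all
  T T T  ✗ fails (r' + p' + q')
4 of the 8 rows are models.

4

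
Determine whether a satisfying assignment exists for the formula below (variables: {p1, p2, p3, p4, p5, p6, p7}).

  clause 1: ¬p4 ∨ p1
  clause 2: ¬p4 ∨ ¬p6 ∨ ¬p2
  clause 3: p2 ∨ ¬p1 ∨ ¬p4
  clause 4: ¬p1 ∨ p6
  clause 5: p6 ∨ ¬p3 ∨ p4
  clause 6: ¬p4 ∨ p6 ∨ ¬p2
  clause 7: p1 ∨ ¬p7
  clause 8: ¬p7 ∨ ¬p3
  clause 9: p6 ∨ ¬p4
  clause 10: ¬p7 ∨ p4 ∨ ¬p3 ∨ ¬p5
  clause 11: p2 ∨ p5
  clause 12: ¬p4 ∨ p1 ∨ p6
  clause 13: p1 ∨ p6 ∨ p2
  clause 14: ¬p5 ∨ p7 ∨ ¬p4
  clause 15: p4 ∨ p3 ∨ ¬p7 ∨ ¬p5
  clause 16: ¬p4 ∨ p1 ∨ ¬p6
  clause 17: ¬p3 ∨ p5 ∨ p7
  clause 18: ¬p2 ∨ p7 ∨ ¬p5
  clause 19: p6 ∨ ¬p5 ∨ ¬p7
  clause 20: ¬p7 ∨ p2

Yes

Branch on p4: set p4 = False.
Branch on p1: set p1 = True.
From the singleton clause (p6), p6 = True.
Branch on p7: set p7 = True.
From the singleton clause (¬p3), p3 = False.
From the singleton clause (¬p5), p5 = False.
From the singleton clause (p2), p2 = True.
All clauses are satisfied.
A satisfying assignment: p1=True; p2=True; p3=False; p4=False; p5=False; p6=True; p7=True.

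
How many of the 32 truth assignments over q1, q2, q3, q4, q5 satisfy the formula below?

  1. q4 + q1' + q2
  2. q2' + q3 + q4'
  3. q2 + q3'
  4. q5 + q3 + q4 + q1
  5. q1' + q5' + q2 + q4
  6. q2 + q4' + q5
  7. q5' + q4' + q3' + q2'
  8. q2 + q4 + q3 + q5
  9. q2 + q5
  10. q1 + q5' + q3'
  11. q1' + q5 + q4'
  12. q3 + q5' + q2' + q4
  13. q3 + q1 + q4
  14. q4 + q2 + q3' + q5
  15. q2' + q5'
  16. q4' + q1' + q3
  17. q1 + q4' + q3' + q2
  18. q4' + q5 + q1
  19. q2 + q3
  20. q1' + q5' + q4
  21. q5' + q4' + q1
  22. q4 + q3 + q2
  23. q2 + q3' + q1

There are 2^5 = 32 truth assignments over (q1, q2, q3, q4, q5).
Split on q1. With q1 = 1, the clauses containing q1 are satisfied and q1' drops from the rest; 2 of the 2^4 = 16 assignments to the other variables satisfy what remains.
With q1 = 0, by the same count on the reduced clause set, 1 assignment works.
(One model: q1=F, q2=T, q3=T, q4=F, q5=F.)
Total: 2 + 1 = 3.

3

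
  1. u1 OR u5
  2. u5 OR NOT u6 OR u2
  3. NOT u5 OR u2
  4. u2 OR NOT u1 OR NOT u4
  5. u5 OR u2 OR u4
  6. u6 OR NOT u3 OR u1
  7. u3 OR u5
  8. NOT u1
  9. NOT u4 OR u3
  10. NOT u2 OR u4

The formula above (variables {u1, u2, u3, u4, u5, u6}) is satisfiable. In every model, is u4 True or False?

True

Suppose u4 = false.
Unit clause (NOT u1) forces u1 = false.
Unit clause (u5) forces u5 = true.
Unit clause (u2) forces u2 = true.
But (NOT u2) is also a unit clause — contradiction.
So every satisfying assignment has u4 = True.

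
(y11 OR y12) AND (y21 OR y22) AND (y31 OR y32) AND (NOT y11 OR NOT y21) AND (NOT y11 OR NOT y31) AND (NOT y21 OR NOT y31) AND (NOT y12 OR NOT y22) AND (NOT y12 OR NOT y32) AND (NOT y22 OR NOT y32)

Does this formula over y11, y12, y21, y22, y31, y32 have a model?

No, unsatisfiable

Try y11 = true.
Unit clause (NOT y21) forces y21 = false.
Unit clause (y22) forces y22 = true.
Unit clause (NOT y31) forces y31 = false.
Unit clause (y32) forces y32 = true.
Now (NOT y32) is unsatisfied and unit — conflict.
Undo y11 and try y11 = false.
Unit clause (y12) forces y12 = true.
Unit clause (NOT y22) forces y22 = false.
Unit clause (y21) forces y21 = true.
Unit clause (NOT y31) forces y31 = false.
Unit clause (y32) forces y32 = true.
Now (NOT y32) is unsatisfied and unit — conflict.
Neither y11 = true nor y11 = false works.
No assignment satisfies every clause.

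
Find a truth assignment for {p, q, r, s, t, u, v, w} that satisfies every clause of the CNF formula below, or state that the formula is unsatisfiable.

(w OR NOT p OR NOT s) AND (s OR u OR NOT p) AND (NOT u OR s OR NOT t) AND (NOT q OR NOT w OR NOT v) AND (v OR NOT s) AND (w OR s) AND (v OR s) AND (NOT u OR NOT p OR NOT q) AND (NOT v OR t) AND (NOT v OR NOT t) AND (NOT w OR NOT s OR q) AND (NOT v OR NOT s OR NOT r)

UNSATISFIABLE

Branch on v: set v = true.
The clause (t) is unit, so t = true.
Now (NOT t) is unsatisfied and unit — conflict.
Backtrack on v: now try v = false.
The clause (NOT s) is unit, so s = false.
Now (s) is unsatisfied and unit — conflict.
Either choice for v ends in contradiction.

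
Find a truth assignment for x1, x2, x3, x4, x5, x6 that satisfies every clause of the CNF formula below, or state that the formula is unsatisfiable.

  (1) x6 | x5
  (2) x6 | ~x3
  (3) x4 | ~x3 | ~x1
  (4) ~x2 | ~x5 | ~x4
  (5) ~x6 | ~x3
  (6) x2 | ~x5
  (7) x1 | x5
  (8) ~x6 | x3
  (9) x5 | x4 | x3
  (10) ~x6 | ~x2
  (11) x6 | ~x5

UNSATISFIABLE

Suppose x6 = 1.
Unit clause (~x3) forces x3 = 0.
But (x3) is also a unit clause — contradiction.
That branch fails; take x6 = 0 instead.
Unit clause (x5) forces x5 = 1.
But (~x5) is also a unit clause — contradiction.
Either choice for x6 ends in contradiction.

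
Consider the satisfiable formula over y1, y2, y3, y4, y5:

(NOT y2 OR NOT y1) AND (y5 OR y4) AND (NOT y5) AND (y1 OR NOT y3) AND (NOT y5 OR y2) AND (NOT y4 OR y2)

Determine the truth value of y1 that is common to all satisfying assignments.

False

Suppose y1 = true.
Unit clause (NOT y2) forces y2 = false.
Unit clause (NOT y5) forces y5 = false.
Unit clause (y4) forces y4 = true.
Now (NOT y4) is unsatisfied and unit — conflict.
So every satisfying assignment has y1 = False.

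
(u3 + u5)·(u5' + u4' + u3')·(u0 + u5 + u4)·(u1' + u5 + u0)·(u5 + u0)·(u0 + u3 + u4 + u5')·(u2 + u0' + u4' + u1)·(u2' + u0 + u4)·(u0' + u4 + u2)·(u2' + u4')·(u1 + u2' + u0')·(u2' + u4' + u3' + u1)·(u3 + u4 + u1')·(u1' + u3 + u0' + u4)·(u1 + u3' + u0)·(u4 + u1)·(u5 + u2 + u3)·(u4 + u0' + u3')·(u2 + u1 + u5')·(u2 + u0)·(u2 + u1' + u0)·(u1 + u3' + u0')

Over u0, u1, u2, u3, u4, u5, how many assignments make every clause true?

There are 2^6 = 64 truth assignments over (u0, u1, u2, u3, u4, u5).
Split on u4. With u4 = 1, the clauses containing u4 are satisfied and u4' drops from the rest; 2 of the 2^5 = 32 assignments to the other variables satisfy what remains.
With u4 = 0, by the same count on the reduced clause set, 0 assignments work.
Total: 2 + 0 = 2.

2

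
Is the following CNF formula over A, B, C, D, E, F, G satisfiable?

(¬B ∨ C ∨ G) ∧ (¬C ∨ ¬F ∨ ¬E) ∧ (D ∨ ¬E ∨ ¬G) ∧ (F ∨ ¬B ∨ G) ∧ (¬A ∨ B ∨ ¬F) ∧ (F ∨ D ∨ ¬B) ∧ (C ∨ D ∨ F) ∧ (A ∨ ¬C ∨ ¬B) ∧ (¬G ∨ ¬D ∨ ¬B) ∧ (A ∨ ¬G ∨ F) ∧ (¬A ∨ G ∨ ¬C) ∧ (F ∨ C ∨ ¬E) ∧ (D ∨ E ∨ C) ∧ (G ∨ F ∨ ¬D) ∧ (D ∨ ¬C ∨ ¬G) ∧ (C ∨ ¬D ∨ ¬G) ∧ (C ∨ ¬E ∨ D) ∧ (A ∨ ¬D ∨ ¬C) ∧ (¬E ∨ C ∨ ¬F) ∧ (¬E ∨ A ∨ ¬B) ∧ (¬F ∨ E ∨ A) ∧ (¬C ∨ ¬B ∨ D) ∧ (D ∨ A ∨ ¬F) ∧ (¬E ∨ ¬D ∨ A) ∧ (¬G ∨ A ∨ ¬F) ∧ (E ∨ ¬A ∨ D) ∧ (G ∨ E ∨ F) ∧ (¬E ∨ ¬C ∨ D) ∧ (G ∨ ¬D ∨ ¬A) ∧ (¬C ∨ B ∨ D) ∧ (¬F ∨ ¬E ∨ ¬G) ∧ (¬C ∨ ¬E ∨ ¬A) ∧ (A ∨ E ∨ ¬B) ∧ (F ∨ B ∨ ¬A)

No

Suppose B = False.
Suppose A = False.
Suppose G = False.
Suppose F = True.
The clause (E) is unit, so E = True.
The clause (¬C) is unit, so C = False.
But (C) is also a unit clause — contradiction.
That branch fails; take F = False instead.
The clause (¬D) is unit, so D = False.
The clause (C) is unit, so C = True.
But (¬C) is also a unit clause — contradiction.
Neither F = True nor F = False works.
That branch fails; take G = True instead.
The clause (F) is unit, so F = True.
But (¬F) is also a unit clause — contradiction.
Neither G = True nor G = False works.
That branch fails; take A = True instead.
The clause (¬F) is unit, so F = False.
But (F) is also a unit clause — contradiction.
Neither A = True nor A = False works.
That branch fails; take B = True instead.
Suppose C = True.
The clause (A) is unit, so A = True.
The clause (G) is unit, so G = True.
The clause (¬D) is unit, so D = False.
But (D) is also a unit clause — contradiction.
That branch fails; take C = False instead.
The clause (G) is unit, so G = True.
The clause (¬D) is unit, so D = False.
The clause (¬E) is unit, so E = False.
But (E) is also a unit clause — contradiction.
Neither C = True nor C = False works.
Neither B = True nor B = False works.
No assignment satisfies every clause.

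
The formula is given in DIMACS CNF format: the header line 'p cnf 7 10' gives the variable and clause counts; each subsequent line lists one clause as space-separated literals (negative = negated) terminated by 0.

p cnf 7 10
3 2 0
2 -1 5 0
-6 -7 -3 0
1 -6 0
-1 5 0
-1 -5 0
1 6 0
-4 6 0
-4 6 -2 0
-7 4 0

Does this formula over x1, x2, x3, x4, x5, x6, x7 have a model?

Try x3 = True.
Try x6 = False.
(x1) alone gives x1 = True.
(x5) alone gives x5 = True.
Now (¬x5) is unsatisfied and unit — conflict.
So x6 must be the other value — set x6 = True.
(¬x7) alone gives x7 = False.
(x1) alone gives x1 = True.
(x5) alone gives x5 = True.
Now (¬x5) is unsatisfied and unit — conflict.
Neither x6 = True nor x6 = False works.
So x3 must be the other value — set x3 = False.
(x2) alone gives x2 = True.
Try x1 = True.
(x5) alone gives x5 = True.
Now (¬x5) is unsatisfied and unit — conflict.
So x1 must be the other value — set x1 = False.
(¬x6) alone gives x6 = False.
Now (x6) is unsatisfied and unit — conflict.
Neither x1 = True nor x1 = False works.
Neither x3 = True nor x3 = False works.
No assignment satisfies every clause.

No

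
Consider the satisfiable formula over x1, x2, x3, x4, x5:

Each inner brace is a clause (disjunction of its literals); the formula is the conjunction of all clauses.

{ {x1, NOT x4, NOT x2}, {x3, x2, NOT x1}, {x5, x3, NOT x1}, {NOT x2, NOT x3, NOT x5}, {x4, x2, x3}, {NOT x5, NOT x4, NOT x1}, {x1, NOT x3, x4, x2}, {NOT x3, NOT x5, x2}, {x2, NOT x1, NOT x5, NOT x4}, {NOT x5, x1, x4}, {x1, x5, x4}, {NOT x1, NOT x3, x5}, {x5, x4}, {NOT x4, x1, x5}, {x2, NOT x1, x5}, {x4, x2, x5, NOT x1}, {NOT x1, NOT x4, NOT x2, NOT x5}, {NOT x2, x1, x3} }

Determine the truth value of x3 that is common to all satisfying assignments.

Suppose x3 = true.
Try x2 = false.
(NOT x5) alone gives x5 = false.
(NOT x1) alone gives x1 = false.
(x4) alone gives x4 = true.
That conflicts with the unit clause (NOT x4).
So x2 must be the other value — set x2 = true.
(NOT x5) alone gives x5 = false.
(NOT x1) alone gives x1 = false.
(NOT x4) alone gives x4 = false.
That conflicts with the unit clause (x4).
Either choice for x2 ends in contradiction.
So every satisfying assignment has x3 = False.

False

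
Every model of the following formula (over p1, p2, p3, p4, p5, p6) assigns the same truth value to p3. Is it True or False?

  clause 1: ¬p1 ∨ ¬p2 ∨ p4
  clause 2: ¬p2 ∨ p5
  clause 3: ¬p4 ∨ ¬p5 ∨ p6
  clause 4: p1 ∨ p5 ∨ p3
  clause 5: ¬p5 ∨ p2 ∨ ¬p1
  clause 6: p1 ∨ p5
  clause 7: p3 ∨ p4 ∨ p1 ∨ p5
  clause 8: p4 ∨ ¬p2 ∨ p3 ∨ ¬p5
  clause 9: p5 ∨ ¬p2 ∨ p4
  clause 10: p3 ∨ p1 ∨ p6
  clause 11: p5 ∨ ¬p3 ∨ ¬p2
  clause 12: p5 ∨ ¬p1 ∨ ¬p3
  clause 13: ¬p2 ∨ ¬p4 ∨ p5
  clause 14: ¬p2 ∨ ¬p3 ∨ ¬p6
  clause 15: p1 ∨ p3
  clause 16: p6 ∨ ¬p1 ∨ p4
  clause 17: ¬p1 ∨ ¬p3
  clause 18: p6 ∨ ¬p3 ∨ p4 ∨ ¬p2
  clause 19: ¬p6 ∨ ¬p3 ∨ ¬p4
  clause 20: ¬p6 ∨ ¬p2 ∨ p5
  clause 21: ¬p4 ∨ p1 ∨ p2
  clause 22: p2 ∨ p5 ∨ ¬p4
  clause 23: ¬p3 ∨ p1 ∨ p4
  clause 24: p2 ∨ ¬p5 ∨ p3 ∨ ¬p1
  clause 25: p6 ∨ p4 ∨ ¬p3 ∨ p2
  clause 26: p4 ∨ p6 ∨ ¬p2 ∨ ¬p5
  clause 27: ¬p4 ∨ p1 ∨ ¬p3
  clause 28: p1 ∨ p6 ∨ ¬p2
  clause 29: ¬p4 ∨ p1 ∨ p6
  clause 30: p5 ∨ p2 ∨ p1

Suppose p3 = True.
From the singleton clause (¬p1), p1 = False.
From the singleton clause (p5), p5 = True.
From the singleton clause (p4), p4 = True.
Now (¬p4) is unsatisfied and unit — conflict.
So every satisfying assignment has p3 = False.

False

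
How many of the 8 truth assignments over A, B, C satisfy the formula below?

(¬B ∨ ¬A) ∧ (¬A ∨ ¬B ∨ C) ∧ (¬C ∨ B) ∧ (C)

1

There are 2^3 = 8 truth assignments over (A, B, C).
Check each against the 4 clauses (columns in the order A, B, C):
  F F F  ✗ fails (C)
  F F T  ✗ fails (¬C ∨ B)
  F T F  ✗ fails (C)
  F T T  ✓ satisfies all
  T F F  ✗ fails (C)
  T F T  ✗ fails (¬C ∨ B)
  T T F  ✗ fails (¬B ∨ ¬A)
  T T T  ✗ fails (¬B ∨ ¬A)
1 of the 8 rows is a model.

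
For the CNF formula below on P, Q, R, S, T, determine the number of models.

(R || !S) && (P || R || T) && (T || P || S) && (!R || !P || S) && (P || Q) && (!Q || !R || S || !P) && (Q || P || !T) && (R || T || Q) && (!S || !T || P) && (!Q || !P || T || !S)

There are 2^5 = 32 truth assignments over (P, Q, R, S, T).
Split on S. With S = true, the clauses containing S are satisfied and !S drops from the rest; 4 of the 2^4 = 16 assignments to the other variables satisfy what remains.
With S = false, by the same count on the reduced clause set, 5 assignments work.
(One model: P=F, Q=T, R=F, S=F, T=T.)
Total: 4 + 5 = 9.

9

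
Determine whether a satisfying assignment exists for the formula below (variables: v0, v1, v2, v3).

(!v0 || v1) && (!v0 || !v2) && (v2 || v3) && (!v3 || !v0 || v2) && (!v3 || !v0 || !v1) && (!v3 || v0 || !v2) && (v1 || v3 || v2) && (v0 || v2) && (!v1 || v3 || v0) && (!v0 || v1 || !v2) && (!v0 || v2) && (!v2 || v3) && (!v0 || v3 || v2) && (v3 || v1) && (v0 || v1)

Suppose v0 = false.
(v2) alone gives v2 = true.
(!v3) alone gives v3 = false.
Now (v3) is unsatisfied and unit — conflict.
Undo v0 and try v0 = true.
(v1) alone gives v1 = true.
(!v2) alone gives v2 = false.
Now (v2) is unsatisfied and unit — conflict.
Both values of v0 lead to a conflict.
No assignment satisfies every clause.

No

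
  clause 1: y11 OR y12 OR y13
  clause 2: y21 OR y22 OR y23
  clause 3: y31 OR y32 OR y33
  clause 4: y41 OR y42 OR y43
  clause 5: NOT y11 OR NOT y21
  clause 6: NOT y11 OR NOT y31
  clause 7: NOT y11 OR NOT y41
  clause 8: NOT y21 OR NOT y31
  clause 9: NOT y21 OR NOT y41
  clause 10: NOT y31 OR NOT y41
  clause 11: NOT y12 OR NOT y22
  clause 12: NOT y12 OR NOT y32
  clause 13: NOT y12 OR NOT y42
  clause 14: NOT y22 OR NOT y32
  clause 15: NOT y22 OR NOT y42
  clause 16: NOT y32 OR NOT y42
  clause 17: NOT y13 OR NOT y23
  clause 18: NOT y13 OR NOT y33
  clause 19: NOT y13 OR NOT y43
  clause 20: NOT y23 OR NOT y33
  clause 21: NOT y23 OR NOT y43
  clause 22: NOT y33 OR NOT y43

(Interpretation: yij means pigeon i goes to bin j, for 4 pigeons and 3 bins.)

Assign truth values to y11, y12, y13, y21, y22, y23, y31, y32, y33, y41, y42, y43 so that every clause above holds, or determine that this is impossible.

UNSATISFIABLE

Suppose y11 = false.
Suppose y12 = true.
From the singleton clause (NOT y22), y22 = false.
From the singleton clause (NOT y32), y32 = false.
From the singleton clause (NOT y42), y42 = false.
Suppose y21 = true.
From the singleton clause (NOT y31), y31 = false.
From the singleton clause (y33), y33 = true.
From the singleton clause (NOT y41), y41 = false.
From the singleton clause (y43), y43 = true.
Now (NOT y43) is unsatisfied and unit — conflict.
So y21 must be the other value — set y21 = false.
From the singleton clause (y23), y23 = true.
From the singleton clause (NOT y13), y13 = false.
From the singleton clause (NOT y33), y33 = false.
From the singleton clause (y31), y31 = true.
From the singleton clause (NOT y41), y41 = false.
From the singleton clause (y43), y43 = true.
Now (NOT y43) is unsatisfied and unit — conflict.
Either choice for y21 ends in contradiction.
So y12 must be the other value — set y12 = false.
From the singleton clause (y13), y13 = true.
From the singleton clause (NOT y23), y23 = false.
From the singleton clause (NOT y33), y33 = false.
From the singleton clause (NOT y43), y43 = false.
Suppose y21 = true.
From the singleton clause (NOT y31), y31 = false.
From the singleton clause (y32), y32 = true.
From the singleton clause (NOT y41), y41 = false.
From the singleton clause (y42), y42 = true.
Now (NOT y42) is unsatisfied and unit — conflict.
So y21 must be the other value — set y21 = false.
From the singleton clause (y22), y22 = true.
From the singleton clause (NOT y32), y32 = false.
From the singleton clause (y31), y31 = true.
From the singleton clause (NOT y41), y41 = false.
From the singleton clause (y42), y42 = true.
Now (NOT y42) is unsatisfied and unit — conflict.
Either choice for y21 ends in contradiction.
Either choice for y12 ends in contradiction.
So y11 must be the other value — set y11 = true.
From the singleton clause (NOT y21), y21 = false.
From the singleton clause (NOT y31), y31 = false.
From the singleton clause (NOT y41), y41 = false.
Suppose y22 = true.
From the singleton clause (NOT y12), y12 = false.
From the singleton clause (NOT y32), y32 = false.
From the singleton clause (y33), y33 = true.
From the singleton clause (NOT y42), y42 = false.
From the singleton clause (y43), y43 = true.
Now (NOT y43) is unsatisfied and unit — conflict.
So y22 must be the other value — set y22 = false.
From the singleton clause (y23), y23 = true.
From the singleton clause (NOT y13), y13 = false.
From the singleton clause (NOT y33), y33 = false.
From the singleton clause (y32), y32 = true.
From the singleton clause (NOT y12), y12 = false.
From the singleton clause (NOT y42), y42 = false.
From the singleton clause (y43), y43 = true.
Now (NOT y43) is unsatisfied and unit — conflict.
Either choice for y22 ends in contradiction.
Either choice for y11 ends in contradiction.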